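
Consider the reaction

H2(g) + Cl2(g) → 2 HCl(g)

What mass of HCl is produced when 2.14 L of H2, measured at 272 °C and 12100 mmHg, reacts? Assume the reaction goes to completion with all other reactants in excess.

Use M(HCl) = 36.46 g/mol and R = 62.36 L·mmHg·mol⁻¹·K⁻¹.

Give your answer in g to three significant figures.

55.5 g

n(H2) = PV/RT = (12100 × 2.14) / (62.36 × 545.15) = 0.7617 mol
n(HCl) = (2/1) × 0.7617 = 1.523 mol
m(HCl) = 1.523 × 36.46 = 55.53 g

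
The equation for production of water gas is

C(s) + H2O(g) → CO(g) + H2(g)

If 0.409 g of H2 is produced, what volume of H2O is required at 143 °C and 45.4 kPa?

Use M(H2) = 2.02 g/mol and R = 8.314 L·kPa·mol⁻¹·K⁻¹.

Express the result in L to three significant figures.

15.4 L

n(H2) = 0.4090 / 2.02 = 0.2025 mol
n(H2O) = (1/1) × 0.2025 = 0.2025 mol
V = nRT/P = 0.2025 × 8.314 × 416.15 / 45.4 = 15.43 L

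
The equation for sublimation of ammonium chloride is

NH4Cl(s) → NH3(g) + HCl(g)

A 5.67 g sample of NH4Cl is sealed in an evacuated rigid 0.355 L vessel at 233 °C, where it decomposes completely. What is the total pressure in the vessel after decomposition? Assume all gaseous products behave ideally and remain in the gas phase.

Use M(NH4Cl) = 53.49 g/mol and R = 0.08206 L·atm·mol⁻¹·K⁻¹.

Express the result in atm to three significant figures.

24.8 atm

n(NH4Cl) = 5.67 / 53.49 = 0.1060 mol
n(gas produced) = (2/1) × 0.1060 = 0.2120 mol
P = nRT/V = 0.2120 × 0.08206 × 506.15 / 0.355 = 24.80 atm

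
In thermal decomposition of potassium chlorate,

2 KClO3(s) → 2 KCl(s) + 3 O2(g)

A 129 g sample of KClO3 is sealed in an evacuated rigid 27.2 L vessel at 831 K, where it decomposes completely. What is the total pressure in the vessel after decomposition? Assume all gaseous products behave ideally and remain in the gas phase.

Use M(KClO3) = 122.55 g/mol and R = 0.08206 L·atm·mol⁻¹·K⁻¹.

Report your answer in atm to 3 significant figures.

n(KClO3) = 129 / 122.55 = 1.053 mol
n(gas produced) = (3/2) × 1.053 = 1.579 mol
P = nRT/V = 1.579 × 0.08206 × 831 / 27.2 = 3.959 atm

3.96 atm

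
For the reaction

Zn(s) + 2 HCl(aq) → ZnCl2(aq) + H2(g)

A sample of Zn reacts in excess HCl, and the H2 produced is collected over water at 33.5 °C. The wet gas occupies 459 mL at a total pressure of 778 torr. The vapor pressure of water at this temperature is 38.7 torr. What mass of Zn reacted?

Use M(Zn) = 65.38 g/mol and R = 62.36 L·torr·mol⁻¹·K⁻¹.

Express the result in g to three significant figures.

P(H2) = 778 − 38.7 = 739.3 torr
n(H2) = PV/RT = (739.3 × 0.4590) / (62.36 × 306.65) = 0.01775 mol
n(Zn) = (1/1) × 0.01775 = 0.01775 mol
m(Zn) = 0.01775 × 65.38 = 1.160 g

1.16 g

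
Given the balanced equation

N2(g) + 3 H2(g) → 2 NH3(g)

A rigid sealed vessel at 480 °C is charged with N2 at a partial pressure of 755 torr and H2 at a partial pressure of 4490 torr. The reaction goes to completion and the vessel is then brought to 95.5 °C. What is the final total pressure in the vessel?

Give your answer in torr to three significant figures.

Because the vessel is rigid and T is held at 480 °C, work the stoichiometry in partial pressures (P_i = n_iRT/V).
P(H2) required for 755 torr of N2 = (3/1) × 755 = 2265 torr; available 4490 torr, so N2 is limiting.
P(H2) remaining = 4490 − (3/1) × 755 = 2225 torr
P(gaseous products) = (2)/1 × 755 = 1510 torr
P_total at 480 °C = 2225 + 1510 = 3735 torr
Scaling to 95.5 °C: P = 3735 × 368.65/753.15 = 1828 torr

1830 torr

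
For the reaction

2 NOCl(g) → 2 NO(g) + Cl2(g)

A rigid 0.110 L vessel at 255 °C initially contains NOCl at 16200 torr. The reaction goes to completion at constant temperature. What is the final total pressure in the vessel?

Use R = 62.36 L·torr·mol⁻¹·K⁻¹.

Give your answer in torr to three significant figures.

Rigid vessel, constant T ⇒ P scales with total gas moles (2 → 3).
P_final = (3/2) × 16200 = 24300 torr

24300 torr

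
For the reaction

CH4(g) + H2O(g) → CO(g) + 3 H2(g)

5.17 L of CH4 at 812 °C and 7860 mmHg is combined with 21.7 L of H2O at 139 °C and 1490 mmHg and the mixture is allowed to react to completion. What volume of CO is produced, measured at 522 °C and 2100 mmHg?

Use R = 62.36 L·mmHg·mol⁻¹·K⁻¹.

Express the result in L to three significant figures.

14.2 L

n(CH4) = PV/RT = (7860 × 5.17) / (62.36 × 1085.15) = 0.6005 mol
n(H2O) = PV/RT = (1490 × 21.7) / (62.36 × 412.15) = 1.258 mol
For 0.6005 mol CH4, stoichiometry requires (1/1) × 0.6005 = 0.6005 mol H2O; 1.258 mol is available, so CH4 is limiting.
n(CO) = (1/1) × 0.6005 = 0.6005 mol
V(CO) = nRT/P = 0.6005 × 62.36 × 795.15 / 2100 = 14.18 L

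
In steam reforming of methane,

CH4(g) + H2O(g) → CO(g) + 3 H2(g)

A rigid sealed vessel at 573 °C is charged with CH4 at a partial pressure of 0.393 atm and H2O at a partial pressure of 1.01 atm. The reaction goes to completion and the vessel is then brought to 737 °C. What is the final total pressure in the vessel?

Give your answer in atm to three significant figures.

Because the vessel is rigid and T is held at 573 °C, work the stoichiometry in partial pressures (P_i = n_iRT/V).
P(H2O) required for 0.393 atm of CH4 = (1/1) × 0.393 = 0.3930 atm; available 1.01 atm, so CH4 is limiting.
P(H2O) remaining = 1.01 − (1/1) × 0.393 = 0.6170 atm
P(gaseous products) = (1+3)/1 × 0.393 = 1.572 atm
P_total at 573 °C = 0.6170 + 1.572 = 2.189 atm
Scaling to 737 °C: P = 2.189 × 1010.15/846.15 = 2.613 atm

2.61 atm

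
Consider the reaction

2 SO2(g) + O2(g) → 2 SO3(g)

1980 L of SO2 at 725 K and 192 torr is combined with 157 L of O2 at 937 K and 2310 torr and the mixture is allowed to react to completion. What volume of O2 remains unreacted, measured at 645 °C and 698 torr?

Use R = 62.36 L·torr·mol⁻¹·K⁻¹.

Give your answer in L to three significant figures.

164 L

n(SO2) = PV/RT = (192 × 1980) / (62.36 × 725) = 8.409 mol
n(O2) = PV/RT = (2310 × 157) / (62.36 × 937) = 6.207 mol
For 8.409 mol SO2, stoichiometry requires (1/2) × 8.409 = 4.205 mol O2; 6.207 mol is available, so SO2 is limiting.
n(O2) consumed = (1/2) × 8.409 = 4.205 mol; remaining = 6.207 − 4.205 = 2.002 mol
V(O2) = nRT/P = 2.002 × 62.36 × 918.15 / 698 = 164.2 L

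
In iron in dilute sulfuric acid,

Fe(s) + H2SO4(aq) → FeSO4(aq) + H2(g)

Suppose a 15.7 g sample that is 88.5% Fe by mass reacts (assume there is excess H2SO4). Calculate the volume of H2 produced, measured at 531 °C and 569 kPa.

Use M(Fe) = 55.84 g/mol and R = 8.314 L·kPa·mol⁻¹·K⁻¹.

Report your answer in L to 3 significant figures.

2.92 L

mass of Fe = 15.7 × 88.5/100 = 13.89 g
n(Fe) = 13.89 / 55.84 = 0.2487 mol
n(H2) = (1/1) × 0.2487 = 0.2487 mol
V = nRT/P = 0.2487 × 8.314 × 804.15 / 569 = 2.922 L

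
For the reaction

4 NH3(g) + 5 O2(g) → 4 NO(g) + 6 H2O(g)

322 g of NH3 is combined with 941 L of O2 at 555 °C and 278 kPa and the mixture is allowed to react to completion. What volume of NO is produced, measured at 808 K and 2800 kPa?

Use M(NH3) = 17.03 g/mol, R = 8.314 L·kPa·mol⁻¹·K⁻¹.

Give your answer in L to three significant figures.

45.4 L

n(NH3) = 322 / 17.03 = 18.91 mol
n(O2) = PV/RT = (278 × 941) / (8.314 × 828.15) = 37.99 mol
For 18.91 mol NH3, stoichiometry requires (5/4) × 18.91 = 23.64 mol O2; 37.99 mol is available, so NH3 is limiting.
n(NO) = (4/4) × 18.91 = 18.91 mol
V(NO) = nRT/P = 18.91 × 8.314 × 808 / 2800 = 45.37 L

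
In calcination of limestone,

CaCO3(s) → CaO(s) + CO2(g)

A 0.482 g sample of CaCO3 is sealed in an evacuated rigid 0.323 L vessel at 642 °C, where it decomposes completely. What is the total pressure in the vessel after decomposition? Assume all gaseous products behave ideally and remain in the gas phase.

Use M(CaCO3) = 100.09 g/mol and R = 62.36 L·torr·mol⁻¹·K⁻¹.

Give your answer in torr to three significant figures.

851 torr

n(CaCO3) = 0.482 / 100.09 = 0.004816 mol
n(gas produced) = (1/1) × 0.004816 = 0.004816 mol
P = nRT/V = 0.004816 × 62.36 × 915.15 / 0.323 = 850.9 torr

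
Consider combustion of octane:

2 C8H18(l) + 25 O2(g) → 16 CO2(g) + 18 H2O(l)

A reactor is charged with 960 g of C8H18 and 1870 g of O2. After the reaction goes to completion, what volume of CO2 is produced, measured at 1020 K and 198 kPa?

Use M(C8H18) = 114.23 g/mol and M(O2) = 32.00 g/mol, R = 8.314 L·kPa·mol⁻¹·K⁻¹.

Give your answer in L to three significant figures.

n(C8H18) = 960 / 114.23 = 8.404 mol
n(O2) = 1870 / 32.00 = 58.44 mol
For 8.404 mol C8H18, stoichiometry requires (25/2) × 8.404 = 105.0 mol O2; 58.44 mol is available, so O2 is limiting.
n(CO2) = (16/25) × 58.44 = 37.40 mol
V(CO2) = nRT/P = 37.40 × 8.314 × 1020 / 198 = 1602 L

1600 L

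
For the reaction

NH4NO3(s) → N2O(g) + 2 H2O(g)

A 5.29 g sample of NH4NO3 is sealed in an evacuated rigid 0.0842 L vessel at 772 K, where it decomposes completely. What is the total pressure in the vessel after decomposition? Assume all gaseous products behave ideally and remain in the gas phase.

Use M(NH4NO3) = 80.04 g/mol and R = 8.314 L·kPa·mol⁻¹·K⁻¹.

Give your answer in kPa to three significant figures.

n(NH4NO3) = 5.29 / 80.04 = 0.06609 mol
n(gas produced) = (3/1) × 0.06609 = 0.1983 mol
P = nRT/V = 0.1983 × 8.314 × 772 / 0.0842 = 15120 kPa

15100 kPa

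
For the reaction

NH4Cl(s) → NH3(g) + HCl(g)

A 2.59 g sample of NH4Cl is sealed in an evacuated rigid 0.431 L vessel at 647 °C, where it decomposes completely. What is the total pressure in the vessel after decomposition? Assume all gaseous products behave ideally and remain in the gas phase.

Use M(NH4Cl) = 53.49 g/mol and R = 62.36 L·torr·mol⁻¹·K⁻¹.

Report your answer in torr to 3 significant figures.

n(NH4Cl) = 2.59 / 53.49 = 0.04842 mol
n(gas produced) = (2/1) × 0.04842 = 0.09684 mol
P = nRT/V = 0.09684 × 62.36 × 920.15 / 0.431 = 12890 torr

12900 torr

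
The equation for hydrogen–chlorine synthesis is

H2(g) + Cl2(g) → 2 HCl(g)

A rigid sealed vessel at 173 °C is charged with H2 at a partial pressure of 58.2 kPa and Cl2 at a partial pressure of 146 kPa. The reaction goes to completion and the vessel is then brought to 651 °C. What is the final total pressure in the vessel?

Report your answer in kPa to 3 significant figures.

Because the vessel is rigid and T is held at 173 °C, work the stoichiometry in partial pressures (P_i = n_iRT/V).
P(Cl2) required for 58.2 kPa of H2 = (1/1) × 58.2 = 58.20 kPa; available 146 kPa, so H2 is limiting.
P(Cl2) remaining = 146 − (1/1) × 58.2 = 87.80 kPa
P(gaseous products) = (2)/1 × 58.2 = 116.4 kPa
P_total at 173 °C = 87.80 + 116.4 = 204.2 kPa
Scaling to 651 °C: P = 204.2 × 924.15/446.15 = 423.0 kPa

423 kPa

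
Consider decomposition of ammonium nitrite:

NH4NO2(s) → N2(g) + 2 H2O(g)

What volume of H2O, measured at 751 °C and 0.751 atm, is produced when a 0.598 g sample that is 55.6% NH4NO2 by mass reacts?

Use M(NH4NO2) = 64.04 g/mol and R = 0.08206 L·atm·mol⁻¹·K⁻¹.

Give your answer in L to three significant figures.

1.16 L

mass of NH4NO2 = 0.598 × 55.6/100 = 0.3325 g
n(NH4NO2) = 0.3325 / 64.04 = 0.005192 mol
n(H2O) = (2/1) × 0.005192 = 0.01038 mol
V = nRT/P = 0.01038 × 0.08206 × 1024.15 / 0.751 = 1.162 L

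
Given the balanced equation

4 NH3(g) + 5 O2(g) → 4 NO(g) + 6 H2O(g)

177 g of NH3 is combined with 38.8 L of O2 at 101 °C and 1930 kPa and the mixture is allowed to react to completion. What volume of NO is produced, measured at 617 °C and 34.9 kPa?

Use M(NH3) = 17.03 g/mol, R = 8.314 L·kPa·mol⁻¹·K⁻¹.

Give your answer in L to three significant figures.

n(NH3) = 177 / 17.03 = 10.39 mol
n(O2) = PV/RT = (1930 × 38.8) / (8.314 × 374.15) = 24.07 mol
For 10.39 mol NH3, stoichiometry requires (5/4) × 10.39 = 12.99 mol O2; 24.07 mol is available, so NH3 is limiting.
n(NO) = (4/4) × 10.39 = 10.39 mol
V(NO) = nRT/P = 10.39 × 8.314 × 890.15 / 34.9 = 2203 L

2200 L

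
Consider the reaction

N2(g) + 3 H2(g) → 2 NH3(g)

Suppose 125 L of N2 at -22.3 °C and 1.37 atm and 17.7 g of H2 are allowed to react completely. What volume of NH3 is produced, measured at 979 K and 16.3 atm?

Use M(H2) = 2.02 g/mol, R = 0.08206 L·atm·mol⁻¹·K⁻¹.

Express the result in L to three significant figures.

n(N2) = PV/RT = (1.37 × 125) / (0.08206 × 250.85) = 8.319 mol
n(H2) = 17.7 / 2.02 = 8.762 mol
For 8.319 mol N2, stoichiometry requires (3/1) × 8.319 = 24.96 mol H2; 8.762 mol is available, so H2 is limiting.
n(NH3) = (2/3) × 8.762 = 5.841 mol
V(NH3) = nRT/P = 5.841 × 0.08206 × 979 / 16.3 = 28.79 L

28.8 L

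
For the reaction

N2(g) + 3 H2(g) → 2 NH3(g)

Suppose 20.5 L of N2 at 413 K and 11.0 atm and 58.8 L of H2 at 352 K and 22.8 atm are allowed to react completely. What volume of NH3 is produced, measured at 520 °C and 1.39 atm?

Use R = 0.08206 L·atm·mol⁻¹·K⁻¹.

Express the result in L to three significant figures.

n(N2) = PV/RT = (11.0 × 20.5) / (0.08206 × 413) = 6.654 mol
n(H2) = PV/RT = (22.8 × 58.8) / (0.08206 × 352) = 46.41 mol
For 6.654 mol N2, stoichiometry requires (3/1) × 6.654 = 19.96 mol H2; 46.41 mol is available, so N2 is limiting.
n(NH3) = (2/1) × 6.654 = 13.31 mol
V(NH3) = nRT/P = 13.31 × 0.08206 × 793.15 / 1.39 = 623.2 L

623 L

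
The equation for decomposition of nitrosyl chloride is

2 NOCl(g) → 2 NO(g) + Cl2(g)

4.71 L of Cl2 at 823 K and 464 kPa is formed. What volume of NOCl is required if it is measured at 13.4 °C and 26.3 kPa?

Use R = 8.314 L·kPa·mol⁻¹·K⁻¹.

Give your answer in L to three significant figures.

57.9 L

n(Cl2) = PV/RT = (464 × 4.71) / (8.314 × 823) = 0.3194 mol
n(NOCl) = (2/1) × 0.3194 = 0.6388 mol
V = nRT/P = 0.6388 × 8.314 × 286.55 / 26.3 = 57.87 L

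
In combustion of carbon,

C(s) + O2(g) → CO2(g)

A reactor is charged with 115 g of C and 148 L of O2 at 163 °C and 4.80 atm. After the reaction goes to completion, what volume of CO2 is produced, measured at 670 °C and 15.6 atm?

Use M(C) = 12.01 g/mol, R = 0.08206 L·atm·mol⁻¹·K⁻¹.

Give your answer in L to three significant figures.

n(C) = 115 / 12.01 = 9.575 mol
n(O2) = PV/RT = (4.80 × 148) / (0.08206 × 436.15) = 19.85 mol
For 9.575 mol C, stoichiometry requires (1/1) × 9.575 = 9.575 mol O2; 19.85 mol is available, so C is limiting.
n(CO2) = (1/1) × 9.575 = 9.575 mol
V(CO2) = nRT/P = 9.575 × 0.08206 × 943.15 / 15.6 = 47.50 L

47.5 L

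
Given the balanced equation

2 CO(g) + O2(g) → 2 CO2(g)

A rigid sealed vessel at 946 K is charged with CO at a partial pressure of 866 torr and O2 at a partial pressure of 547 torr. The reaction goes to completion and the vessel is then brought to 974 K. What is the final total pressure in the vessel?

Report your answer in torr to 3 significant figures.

1010 torr

With V and T fixed, P_i ∝ n_i, so the mole ratios apply directly to partial pressures at 946 K.
P(O2) required for 866 torr of CO = (1/2) × 866 = 433.0 torr; available 547 torr, so CO is limiting.
P(O2) remaining = 547 − (1/2) × 866 = 114.0 torr
P(gaseous products) = (2)/2 × 866 = 866.0 torr
P_total at 946 K = 114.0 + 866.0 = 980.0 torr
Scaling to 974 K: P = 980.0 × 974/946 = 1009 torr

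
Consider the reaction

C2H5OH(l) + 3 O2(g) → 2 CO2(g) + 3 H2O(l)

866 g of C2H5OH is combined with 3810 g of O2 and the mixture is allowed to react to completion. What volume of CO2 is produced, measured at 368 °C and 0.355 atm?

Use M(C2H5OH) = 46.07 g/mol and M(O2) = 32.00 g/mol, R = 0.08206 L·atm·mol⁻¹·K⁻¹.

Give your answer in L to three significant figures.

5570 L

n(C2H5OH) = 866 / 46.07 = 18.80 mol
n(O2) = 3810 / 32.00 = 119.1 mol
For 18.80 mol C2H5OH, stoichiometry requires (3/1) × 18.80 = 56.40 mol O2; 119.1 mol is available, so C2H5OH is limiting.
n(CO2) = (2/1) × 18.80 = 37.60 mol
V(CO2) = nRT/P = 37.60 × 0.08206 × 641.15 / 0.355 = 5573 L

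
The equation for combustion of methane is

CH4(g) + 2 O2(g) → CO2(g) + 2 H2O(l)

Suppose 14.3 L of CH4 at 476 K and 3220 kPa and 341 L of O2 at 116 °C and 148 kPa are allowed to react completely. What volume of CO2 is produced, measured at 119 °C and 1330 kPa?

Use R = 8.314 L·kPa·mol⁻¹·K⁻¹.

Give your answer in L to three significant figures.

n(CH4) = PV/RT = (3220 × 14.3) / (8.314 × 476) = 11.64 mol
n(O2) = PV/RT = (148 × 341) / (8.314 × 389.15) = 15.60 mol
For 11.64 mol CH4, stoichiometry requires (2/1) × 11.64 = 23.28 mol O2; 15.60 mol is available, so O2 is limiting.
n(CO2) = (1/2) × 15.60 = 7.800 mol
V(CO2) = nRT/P = 7.800 × 8.314 × 392.15 / 1330 = 19.12 L

19.1 L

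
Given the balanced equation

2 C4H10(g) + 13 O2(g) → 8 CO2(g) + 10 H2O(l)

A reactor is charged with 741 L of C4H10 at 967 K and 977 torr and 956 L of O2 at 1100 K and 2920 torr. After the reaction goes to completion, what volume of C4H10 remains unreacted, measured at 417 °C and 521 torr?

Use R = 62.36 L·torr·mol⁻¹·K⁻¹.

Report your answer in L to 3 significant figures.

n(C4H10) = PV/RT = (977 × 741) / (62.36 × 967) = 12.01 mol
n(O2) = PV/RT = (2920 × 956) / (62.36 × 1100) = 40.70 mol
For 12.01 mol C4H10, stoichiometry requires (13/2) × 12.01 = 78.06 mol O2; 40.70 mol is available, so O2 is limiting.
n(C4H10) consumed = (2/13) × 40.70 = 6.262 mol; remaining = 12.01 − 6.262 = 5.748 mol
V(C4H10) = nRT/P = 5.748 × 62.36 × 690.15 / 521 = 474.8 L

475 L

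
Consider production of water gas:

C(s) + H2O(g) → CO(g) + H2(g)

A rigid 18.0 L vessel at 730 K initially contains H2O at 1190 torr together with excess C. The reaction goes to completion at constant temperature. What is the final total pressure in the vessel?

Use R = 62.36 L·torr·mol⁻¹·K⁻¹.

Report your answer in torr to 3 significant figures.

2380 torr

At constant T and V, P ∝ n(gas): 1 mol gas → 2 mol gas.
P_final = (2/1) × 1190 = 2380 torr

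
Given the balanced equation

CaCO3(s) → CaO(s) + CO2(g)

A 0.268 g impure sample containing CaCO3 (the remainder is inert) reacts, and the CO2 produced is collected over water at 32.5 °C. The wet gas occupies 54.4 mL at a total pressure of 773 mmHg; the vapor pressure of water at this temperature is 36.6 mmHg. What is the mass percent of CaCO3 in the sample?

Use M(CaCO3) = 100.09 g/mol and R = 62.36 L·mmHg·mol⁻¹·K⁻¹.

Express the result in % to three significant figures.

P(CO2) = 773 − 36.6 = 736.4 mmHg
n(CO2) = PV/RT = (736.4 × 0.05440) / (62.36 × 305.65) = 0.002102 mol
n(CaCO3) = (1/1) × 0.002102 = 0.002102 mol
m(CaCO3) = 0.002102 × 100.09 = 0.2104 g
%CaCO3 = 0.2104 / 0.268 × 100 = 78.51%

78.5 %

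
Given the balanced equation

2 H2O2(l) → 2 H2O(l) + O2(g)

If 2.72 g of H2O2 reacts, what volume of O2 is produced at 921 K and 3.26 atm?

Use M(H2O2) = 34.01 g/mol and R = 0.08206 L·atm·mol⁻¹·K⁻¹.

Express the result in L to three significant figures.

n(H2O2) = 2.720 / 34.01 = 0.07998 mol
n(O2) = (1/2) × 0.07998 = 0.03999 mol
V = nRT/P = 0.03999 × 0.08206 × 921 / 3.26 = 0.9271 L

0.927 L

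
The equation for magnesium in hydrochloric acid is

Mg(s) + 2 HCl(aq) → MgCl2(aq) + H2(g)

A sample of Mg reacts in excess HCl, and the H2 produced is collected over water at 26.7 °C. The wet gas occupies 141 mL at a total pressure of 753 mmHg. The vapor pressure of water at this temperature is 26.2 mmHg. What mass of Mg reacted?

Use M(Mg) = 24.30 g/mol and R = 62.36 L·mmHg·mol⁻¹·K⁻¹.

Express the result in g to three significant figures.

0.133 g

P(H2) = 753 − 26.2 = 726.8 mmHg
n(H2) = PV/RT = (726.8 × 0.1410) / (62.36 × 299.85) = 0.005481 mol
n(Mg) = (1/1) × 0.005481 = 0.005481 mol
m(Mg) = 0.005481 × 24.30 = 0.1332 g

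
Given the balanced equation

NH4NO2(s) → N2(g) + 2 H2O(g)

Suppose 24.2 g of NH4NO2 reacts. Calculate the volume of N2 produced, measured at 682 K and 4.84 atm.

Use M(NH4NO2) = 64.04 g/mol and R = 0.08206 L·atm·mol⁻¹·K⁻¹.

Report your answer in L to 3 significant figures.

4.37 L

n(NH4NO2) = 24.20 / 64.04 = 0.3779 mol
n(N2) = (1/1) × 0.3779 = 0.3779 mol
V = nRT/P = 0.3779 × 0.08206 × 682 / 4.84 = 4.370 L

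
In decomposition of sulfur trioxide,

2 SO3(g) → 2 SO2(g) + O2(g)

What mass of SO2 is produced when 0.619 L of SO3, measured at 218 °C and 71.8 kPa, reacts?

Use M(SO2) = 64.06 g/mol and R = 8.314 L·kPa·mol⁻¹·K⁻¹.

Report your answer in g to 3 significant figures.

n(SO3) = PV/RT = (71.8 × 0.619) / (8.314 × 491.15) = 0.01088 mol
n(SO2) = (2/2) × 0.01088 = 0.01088 mol
m(SO2) = 0.01088 × 64.06 = 0.6970 g

0.697 g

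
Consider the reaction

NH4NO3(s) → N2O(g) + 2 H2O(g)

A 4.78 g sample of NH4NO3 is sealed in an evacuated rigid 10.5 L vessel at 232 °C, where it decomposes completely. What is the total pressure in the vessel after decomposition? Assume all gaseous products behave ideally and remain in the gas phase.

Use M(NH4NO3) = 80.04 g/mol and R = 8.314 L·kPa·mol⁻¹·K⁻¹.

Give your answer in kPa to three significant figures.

71.7 kPa

n(NH4NO3) = 4.78 / 80.04 = 0.05972 mol
n(gas produced) = (3/1) × 0.05972 = 0.1792 mol
P = nRT/V = 0.1792 × 8.314 × 505.15 / 10.5 = 71.68 kPa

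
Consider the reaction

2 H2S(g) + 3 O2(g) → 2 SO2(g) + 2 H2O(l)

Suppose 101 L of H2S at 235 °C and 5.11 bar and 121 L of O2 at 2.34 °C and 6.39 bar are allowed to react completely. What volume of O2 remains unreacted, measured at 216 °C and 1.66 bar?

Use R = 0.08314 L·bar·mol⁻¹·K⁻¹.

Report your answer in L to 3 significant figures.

378 L

n(H2S) = PV/RT = (5.11 × 101) / (0.08314 × 508.15) = 12.22 mol
n(O2) = PV/RT = (6.39 × 121) / (0.08314 × 275.49) = 33.76 mol
For 12.22 mol H2S, stoichiometry requires (3/2) × 12.22 = 18.33 mol O2; 33.76 mol is available, so H2S is limiting.
n(O2) consumed = (3/2) × 12.22 = 18.33 mol; remaining = 33.76 − 18.33 = 15.43 mol
V(O2) = nRT/P = 15.43 × 0.08314 × 489.15 / 1.66 = 378.0 L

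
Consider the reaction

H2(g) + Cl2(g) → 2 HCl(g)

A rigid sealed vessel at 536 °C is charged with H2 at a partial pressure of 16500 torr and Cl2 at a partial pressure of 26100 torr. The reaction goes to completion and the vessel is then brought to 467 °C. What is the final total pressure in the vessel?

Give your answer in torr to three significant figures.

39000 torr

At constant V, partial pressures at 536 °C are proportional to moles, so apply stoichiometry directly to pressures.
P(Cl2) required for 16500 torr of H2 = (1/1) × 16500 = 16500 torr; available 26100 torr, so H2 is limiting.
P(Cl2) remaining = 26100 − (1/1) × 16500 = 9600 torr
P(gaseous products) = (2)/1 × 16500 = 33000 torr
P_total at 536 °C = 9600 + 33000 = 42600 torr
Scaling to 467 °C: P = 42600 × 740.15/809.15 = 38970 torr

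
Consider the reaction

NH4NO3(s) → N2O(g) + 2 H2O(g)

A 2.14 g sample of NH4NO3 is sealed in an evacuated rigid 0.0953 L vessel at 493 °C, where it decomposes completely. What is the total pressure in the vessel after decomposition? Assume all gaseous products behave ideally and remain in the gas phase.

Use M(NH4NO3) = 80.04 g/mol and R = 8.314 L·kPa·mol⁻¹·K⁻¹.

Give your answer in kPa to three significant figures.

n(NH4NO3) = 2.14 / 80.04 = 0.02674 mol
n(gas produced) = (3/1) × 0.02674 = 0.08022 mol
P = nRT/V = 0.08022 × 8.314 × 766.15 / 0.0953 = 5362 kPa

5360 kPa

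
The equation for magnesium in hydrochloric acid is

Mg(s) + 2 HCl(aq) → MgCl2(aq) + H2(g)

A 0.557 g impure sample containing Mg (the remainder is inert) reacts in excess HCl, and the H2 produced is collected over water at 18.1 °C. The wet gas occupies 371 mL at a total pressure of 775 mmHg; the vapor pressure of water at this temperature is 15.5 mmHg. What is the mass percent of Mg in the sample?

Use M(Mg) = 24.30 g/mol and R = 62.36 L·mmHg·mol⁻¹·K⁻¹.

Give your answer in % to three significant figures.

P(H2) = 775 − 15.5 = 759.5 mmHg
n(H2) = PV/RT = (759.5 × 0.3710) / (62.36 × 291.25) = 0.01551 mol
n(Mg) = (1/1) × 0.01551 = 0.01551 mol
m(Mg) = 0.01551 × 24.30 = 0.3769 g
%Mg = 0.3769 / 0.557 × 100 = 67.67%

67.7 %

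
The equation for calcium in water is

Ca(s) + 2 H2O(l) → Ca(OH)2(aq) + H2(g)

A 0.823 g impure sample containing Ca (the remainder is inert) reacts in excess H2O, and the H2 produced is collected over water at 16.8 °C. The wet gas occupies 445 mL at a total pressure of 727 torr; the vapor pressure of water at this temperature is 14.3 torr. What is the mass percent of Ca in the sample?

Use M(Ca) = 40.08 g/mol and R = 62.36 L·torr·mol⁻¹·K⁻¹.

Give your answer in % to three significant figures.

P(H2) = 727 − 14.3 = 712.7 torr
n(H2) = PV/RT = (712.7 × 0.4450) / (62.36 × 289.95) = 0.01754 mol
n(Ca) = (1/1) × 0.01754 = 0.01754 mol
m(Ca) = 0.01754 × 40.08 = 0.7030 g
%Ca = 0.7030 / 0.823 × 100 = 85.42%

85.4 %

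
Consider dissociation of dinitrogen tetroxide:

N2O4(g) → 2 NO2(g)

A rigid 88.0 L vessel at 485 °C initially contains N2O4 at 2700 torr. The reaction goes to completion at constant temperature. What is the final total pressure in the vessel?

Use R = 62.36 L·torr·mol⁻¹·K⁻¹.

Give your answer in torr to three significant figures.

5400 torr

Rigid vessel, constant T ⇒ P scales with total gas moles (1 → 2).
P_final = (2/1) × 2700 = 5400 torr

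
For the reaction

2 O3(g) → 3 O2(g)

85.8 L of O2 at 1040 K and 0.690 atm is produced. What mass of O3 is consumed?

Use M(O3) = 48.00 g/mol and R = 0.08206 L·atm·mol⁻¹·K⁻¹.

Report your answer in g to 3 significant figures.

22.2 g

n(O2) = PV/RT = (0.690 × 85.8) / (0.08206 × 1040) = 0.6937 mol
n(O3) = (2/3) × 0.6937 = 0.4625 mol
m(O3) = 0.4625 × 48.00 = 22.20 g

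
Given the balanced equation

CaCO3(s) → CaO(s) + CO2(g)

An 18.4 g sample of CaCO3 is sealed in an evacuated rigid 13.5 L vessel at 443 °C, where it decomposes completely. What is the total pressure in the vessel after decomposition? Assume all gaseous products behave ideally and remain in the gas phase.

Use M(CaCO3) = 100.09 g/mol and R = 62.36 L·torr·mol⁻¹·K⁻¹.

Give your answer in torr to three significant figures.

608 torr

n(CaCO3) = 18.4 / 100.09 = 0.1838 mol
n(gas produced) = (1/1) × 0.1838 = 0.1838 mol
P = nRT/V = 0.1838 × 62.36 × 716.15 / 13.5 = 608.0 torr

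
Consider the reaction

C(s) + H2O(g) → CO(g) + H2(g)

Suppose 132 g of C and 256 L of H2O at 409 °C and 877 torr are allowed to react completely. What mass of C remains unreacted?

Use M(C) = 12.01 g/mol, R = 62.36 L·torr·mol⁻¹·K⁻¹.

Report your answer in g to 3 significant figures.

n(C) = 132 / 12.01 = 10.99 mol
n(H2O) = PV/RT = (877 × 256) / (62.36 × 682.15) = 5.278 mol
For 10.99 mol C, stoichiometry requires (1/1) × 10.99 = 10.99 mol H2O; 5.278 mol is available, so H2O is limiting.
n(C) consumed = (1/1) × 5.278 = 5.278 mol; remaining = 10.99 − 5.278 = 5.712 mol
m(C) = 5.712 × 12.01 = 68.60 g

68.6 g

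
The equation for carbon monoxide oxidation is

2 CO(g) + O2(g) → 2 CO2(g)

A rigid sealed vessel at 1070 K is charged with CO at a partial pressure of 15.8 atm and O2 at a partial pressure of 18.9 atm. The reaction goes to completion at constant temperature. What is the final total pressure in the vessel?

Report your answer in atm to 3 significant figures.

26.8 atm

At constant V, partial pressures at 1070 K are proportional to moles, so apply stoichiometry directly to pressures.
P(O2) required for 15.8 atm of CO = (1/2) × 15.8 = 7.900 atm; available 18.9 atm, so CO is limiting.
P(O2) remaining = 18.9 − (1/2) × 15.8 = 11.00 atm
P(gaseous products) = (2)/2 × 15.8 = 15.80 atm
P_total at 1070 K = 11.00 + 15.80 = 26.80 atm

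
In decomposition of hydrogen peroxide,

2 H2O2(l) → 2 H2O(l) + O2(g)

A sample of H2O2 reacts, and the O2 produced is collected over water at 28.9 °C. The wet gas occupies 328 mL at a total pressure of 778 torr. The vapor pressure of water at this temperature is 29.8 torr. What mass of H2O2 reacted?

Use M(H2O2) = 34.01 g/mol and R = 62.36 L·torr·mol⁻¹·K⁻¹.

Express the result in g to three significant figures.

P(O2) = 778 − 29.8 = 748.2 torr
n(O2) = PV/RT = (748.2 × 0.3280) / (62.36 × 302.05) = 0.01303 mol
n(H2O2) = (2/1) × 0.01303 = 0.02606 mol
m(H2O2) = 0.02606 × 34.01 = 0.8863 g

0.886 g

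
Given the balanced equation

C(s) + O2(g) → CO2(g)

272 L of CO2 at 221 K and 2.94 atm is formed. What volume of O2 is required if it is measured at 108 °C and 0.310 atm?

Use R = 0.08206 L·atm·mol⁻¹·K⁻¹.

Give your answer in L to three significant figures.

n(CO2) = PV/RT = (2.94 × 272) / (0.08206 × 221) = 44.10 mol
n(O2) = (1/1) × 44.10 = 44.10 mol
V = nRT/P = 44.10 × 0.08206 × 381.15 / 0.310 = 4449 L

4450 L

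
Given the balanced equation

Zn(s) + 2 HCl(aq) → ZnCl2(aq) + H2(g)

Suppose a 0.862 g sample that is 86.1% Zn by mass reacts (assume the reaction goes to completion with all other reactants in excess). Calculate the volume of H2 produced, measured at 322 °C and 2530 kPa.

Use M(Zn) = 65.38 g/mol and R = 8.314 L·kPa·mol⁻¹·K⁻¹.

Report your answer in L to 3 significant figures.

0.0222 L

mass of Zn = 0.862 × 86.1/100 = 0.7422 g
n(Zn) = 0.7422 / 65.38 = 0.01135 mol
n(H2) = (1/1) × 0.01135 = 0.01135 mol
V = nRT/P = 0.01135 × 8.314 × 595.15 / 2530 = 0.02220 L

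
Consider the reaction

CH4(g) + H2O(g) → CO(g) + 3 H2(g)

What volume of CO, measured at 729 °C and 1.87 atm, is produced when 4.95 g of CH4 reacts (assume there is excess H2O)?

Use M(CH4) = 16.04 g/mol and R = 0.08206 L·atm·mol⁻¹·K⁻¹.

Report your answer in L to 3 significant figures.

n(CH4) = 4.950 / 16.04 = 0.3086 mol
n(CO) = (1/1) × 0.3086 = 0.3086 mol
V = nRT/P = 0.3086 × 0.08206 × 1002.15 / 1.87 = 13.57 L

13.6 L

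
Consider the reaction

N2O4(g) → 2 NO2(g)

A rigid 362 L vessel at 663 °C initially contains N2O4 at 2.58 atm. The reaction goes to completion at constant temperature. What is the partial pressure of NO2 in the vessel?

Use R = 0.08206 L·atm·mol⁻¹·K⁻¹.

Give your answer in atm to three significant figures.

5.16 atm

n(N2O4)₀ = PV/RT = (2.58 × 362) / (0.08206 × 936.15) = 12.16 mol
n(NO2) = (2/1) × 12.16 = 24.32 mol
P(NO2) = nRT/V = 24.32 × 0.08206 × 936.15 / 362 = 5.161 atm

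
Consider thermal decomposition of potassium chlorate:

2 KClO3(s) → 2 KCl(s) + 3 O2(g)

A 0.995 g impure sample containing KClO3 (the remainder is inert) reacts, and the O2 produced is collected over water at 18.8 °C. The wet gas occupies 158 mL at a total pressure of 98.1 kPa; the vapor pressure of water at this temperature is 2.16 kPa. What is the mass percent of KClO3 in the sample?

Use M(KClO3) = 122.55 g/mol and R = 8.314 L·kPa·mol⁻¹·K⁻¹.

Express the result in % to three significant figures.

P(O2) = 98.1 − 2.16 = 95.94 kPa
n(O2) = PV/RT = (95.94 × 0.1580) / (8.314 × 291.95) = 0.006245 mol
n(KClO3) = (2/3) × 0.006245 = 0.004163 mol
m(KClO3) = 0.004163 × 122.55 = 0.5102 g
%KClO3 = 0.5102 / 0.995 × 100 = 51.28%

51.3 %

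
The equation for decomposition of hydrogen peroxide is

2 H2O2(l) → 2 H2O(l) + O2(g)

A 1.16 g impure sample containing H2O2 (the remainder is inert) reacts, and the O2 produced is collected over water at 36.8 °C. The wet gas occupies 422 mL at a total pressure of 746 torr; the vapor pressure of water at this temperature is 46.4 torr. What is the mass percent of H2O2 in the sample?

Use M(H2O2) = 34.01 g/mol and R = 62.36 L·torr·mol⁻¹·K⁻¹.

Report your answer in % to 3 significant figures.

P(O2) = 746 − 46.4 = 699.6 torr
n(O2) = PV/RT = (699.6 × 0.4220) / (62.36 × 309.95) = 0.01527 mol
n(H2O2) = (2/1) × 0.01527 = 0.03054 mol
m(H2O2) = 0.03054 × 34.01 = 1.039 g
%H2O2 = 1.039 / 1.16 × 100 = 89.57%

89.6 %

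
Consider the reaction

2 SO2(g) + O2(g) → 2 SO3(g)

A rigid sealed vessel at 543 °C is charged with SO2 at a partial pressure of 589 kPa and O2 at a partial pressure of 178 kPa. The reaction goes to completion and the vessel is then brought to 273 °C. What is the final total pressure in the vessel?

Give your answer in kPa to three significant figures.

At constant V, partial pressures at 543 °C are proportional to moles, so apply stoichiometry directly to pressures.
P(O2) required for 589 kPa of SO2 = (1/2) × 589 = 294.5 kPa; available 178 kPa, so O2 is limiting.
P(SO2) remaining = 589 − (2/1) × 178 = 233.0 kPa
P(gaseous products) = (2)/1 × 178 = 356.0 kPa
P_total at 543 °C = 233.0 + 356.0 = 589.0 kPa
Scaling to 273 °C: P = 589.0 × 546.15/816.15 = 394.1 kPa

394 kPa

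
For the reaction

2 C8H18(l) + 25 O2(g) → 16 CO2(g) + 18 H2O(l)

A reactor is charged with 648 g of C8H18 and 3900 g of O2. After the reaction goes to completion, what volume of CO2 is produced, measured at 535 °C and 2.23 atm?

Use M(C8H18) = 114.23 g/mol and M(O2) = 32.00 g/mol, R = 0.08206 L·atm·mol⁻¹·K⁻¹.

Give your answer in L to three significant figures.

n(C8H18) = 648 / 114.23 = 5.673 mol
n(O2) = 3900 / 32.00 = 121.9 mol
For 5.673 mol C8H18, stoichiometry requires (25/2) × 5.673 = 70.91 mol O2; 121.9 mol is available, so C8H18 is limiting.
n(CO2) = (16/2) × 5.673 = 45.38 mol
V(CO2) = nRT/P = 45.38 × 0.08206 × 808.15 / 2.23 = 1350 L

1350 L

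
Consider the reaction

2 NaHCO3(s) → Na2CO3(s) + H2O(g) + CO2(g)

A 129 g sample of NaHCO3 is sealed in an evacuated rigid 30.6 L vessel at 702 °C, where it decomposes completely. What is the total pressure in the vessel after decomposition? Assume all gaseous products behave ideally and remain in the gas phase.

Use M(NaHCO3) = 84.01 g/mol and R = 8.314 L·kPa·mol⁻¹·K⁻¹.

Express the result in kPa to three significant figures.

407 kPa

n(NaHCO3) = 129 / 84.01 = 1.536 mol
n(gas produced) = (2/2) × 1.536 = 1.536 mol
P = nRT/V = 1.536 × 8.314 × 975.15 / 30.6 = 407.0 kPa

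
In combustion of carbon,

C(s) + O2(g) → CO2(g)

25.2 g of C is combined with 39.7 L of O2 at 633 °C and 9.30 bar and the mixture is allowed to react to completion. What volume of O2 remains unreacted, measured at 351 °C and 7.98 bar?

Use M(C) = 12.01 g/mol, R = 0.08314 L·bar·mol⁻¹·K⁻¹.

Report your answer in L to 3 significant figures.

n(C) = 25.2 / 12.01 = 2.098 mol
n(O2) = PV/RT = (9.30 × 39.7) / (0.08314 × 906.15) = 4.901 mol
For 2.098 mol C, stoichiometry requires (1/1) × 2.098 = 2.098 mol O2; 4.901 mol is available, so C is limiting.
n(O2) consumed = (1/1) × 2.098 = 2.098 mol; remaining = 4.901 − 2.098 = 2.803 mol
V(O2) = nRT/P = 2.803 × 0.08314 × 624.15 / 7.98 = 18.23 L

18.2 L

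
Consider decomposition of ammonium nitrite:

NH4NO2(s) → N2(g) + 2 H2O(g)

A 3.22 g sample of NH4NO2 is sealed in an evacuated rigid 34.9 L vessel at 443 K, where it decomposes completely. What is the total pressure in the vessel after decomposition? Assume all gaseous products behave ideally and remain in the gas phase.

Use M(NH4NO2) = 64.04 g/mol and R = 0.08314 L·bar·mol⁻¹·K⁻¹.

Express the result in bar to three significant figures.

n(NH4NO2) = 3.22 / 64.04 = 0.05028 mol
n(gas produced) = (3/1) × 0.05028 = 0.1508 mol
P = nRT/V = 0.1508 × 0.08314 × 443 / 34.9 = 0.1591 bar

0.159 bar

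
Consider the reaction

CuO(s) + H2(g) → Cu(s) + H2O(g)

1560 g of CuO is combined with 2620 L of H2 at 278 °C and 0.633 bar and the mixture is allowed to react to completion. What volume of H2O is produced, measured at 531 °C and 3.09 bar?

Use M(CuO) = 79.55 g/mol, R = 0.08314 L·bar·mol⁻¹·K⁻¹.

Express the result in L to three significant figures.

n(CuO) = 1560 / 79.55 = 19.61 mol
n(H2) = PV/RT = (0.633 × 2620) / (0.08314 × 551.15) = 36.19 mol
For 19.61 mol CuO, stoichiometry requires (1/1) × 19.61 = 19.61 mol H2; 36.19 mol is available, so CuO is limiting.
n(H2O) = (1/1) × 19.61 = 19.61 mol
V(H2O) = nRT/P = 19.61 × 0.08314 × 804.15 / 3.09 = 424.3 L

424 L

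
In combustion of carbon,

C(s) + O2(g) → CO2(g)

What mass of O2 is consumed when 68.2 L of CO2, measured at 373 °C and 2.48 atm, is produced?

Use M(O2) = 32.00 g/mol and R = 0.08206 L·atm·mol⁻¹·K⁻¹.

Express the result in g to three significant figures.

102 g

n(CO2) = PV/RT = (2.48 × 68.2) / (0.08206 × 646.15) = 3.190 mol
n(O2) = (1/1) × 3.190 = 3.190 mol
m(O2) = 3.190 × 32.00 = 102.1 g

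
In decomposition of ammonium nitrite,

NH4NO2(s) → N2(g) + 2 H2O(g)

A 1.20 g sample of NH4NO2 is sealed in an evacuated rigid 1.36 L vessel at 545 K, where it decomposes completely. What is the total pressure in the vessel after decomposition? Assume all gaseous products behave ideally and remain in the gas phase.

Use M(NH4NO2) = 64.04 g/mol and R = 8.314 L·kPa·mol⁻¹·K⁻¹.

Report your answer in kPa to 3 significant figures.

187 kPa

n(NH4NO2) = 1.20 / 64.04 = 0.01874 mol
n(gas produced) = (3/1) × 0.01874 = 0.05622 mol
P = nRT/V = 0.05622 × 8.314 × 545 / 1.36 = 187.3 kPa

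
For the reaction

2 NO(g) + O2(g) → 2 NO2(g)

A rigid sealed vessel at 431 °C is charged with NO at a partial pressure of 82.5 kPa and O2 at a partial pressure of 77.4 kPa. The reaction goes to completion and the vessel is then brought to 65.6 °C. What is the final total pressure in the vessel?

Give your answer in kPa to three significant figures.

57.1 kPa

With V and T fixed, P_i ∝ n_i, so the mole ratios apply directly to partial pressures at 431 °C.
P(O2) required for 82.5 kPa of NO = (1/2) × 82.5 = 41.25 kPa; available 77.4 kPa, so NO is limiting.
P(O2) remaining = 77.4 − (1/2) × 82.5 = 36.15 kPa
P(gaseous products) = (2)/2 × 82.5 = 82.50 kPa
P_total at 431 °C = 36.15 + 82.50 = 118.7 kPa
Scaling to 65.6 °C: P = 118.7 × 338.75/704.15 = 57.10 kPa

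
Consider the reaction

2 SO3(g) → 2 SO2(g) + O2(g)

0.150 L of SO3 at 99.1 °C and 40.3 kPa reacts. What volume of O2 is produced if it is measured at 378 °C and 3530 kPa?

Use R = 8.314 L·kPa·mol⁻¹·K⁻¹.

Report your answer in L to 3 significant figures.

0.00150 L

n(SO3) = PV/RT = (40.3 × 0.150) / (8.314 × 372.25) = 0.001953 mol
n(O2) = (1/2) × 0.001953 = 0.0009765 mol
V = nRT/P = 0.0009765 × 8.314 × 651.15 / 3530 = 0.001498 L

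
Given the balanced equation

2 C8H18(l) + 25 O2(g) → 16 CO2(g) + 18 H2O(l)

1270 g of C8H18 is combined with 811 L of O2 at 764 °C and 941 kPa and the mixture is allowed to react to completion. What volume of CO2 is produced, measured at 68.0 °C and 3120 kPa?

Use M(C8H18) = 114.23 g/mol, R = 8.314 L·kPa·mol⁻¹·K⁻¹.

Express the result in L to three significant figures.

51.5 L

n(C8H18) = 1270 / 114.23 = 11.12 mol
n(O2) = PV/RT = (941 × 811) / (8.314 × 1037.15) = 88.50 mol
For 11.12 mol C8H18, stoichiometry requires (25/2) × 11.12 = 139.0 mol O2; 88.50 mol is available, so O2 is limiting.
n(CO2) = (16/25) × 88.50 = 56.64 mol
V(CO2) = nRT/P = 56.64 × 8.314 × 341.15 / 3120 = 51.49 L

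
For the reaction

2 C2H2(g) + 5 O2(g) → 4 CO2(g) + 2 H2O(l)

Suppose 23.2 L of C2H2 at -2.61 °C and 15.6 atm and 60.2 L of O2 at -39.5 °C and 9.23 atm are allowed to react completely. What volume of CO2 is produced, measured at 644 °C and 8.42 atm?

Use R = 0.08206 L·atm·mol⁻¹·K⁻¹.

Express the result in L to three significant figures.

n(C2H2) = PV/RT = (15.6 × 23.2) / (0.08206 × 270.54) = 16.30 mol
n(O2) = PV/RT = (9.23 × 60.2) / (0.08206 × 233.65) = 28.98 mol
For 16.30 mol C2H2, stoichiometry requires (5/2) × 16.30 = 40.75 mol O2; 28.98 mol is available, so O2 is limiting.
n(CO2) = (4/5) × 28.98 = 23.18 mol
V(CO2) = nRT/P = 23.18 × 0.08206 × 917.15 / 8.42 = 207.2 L

207 L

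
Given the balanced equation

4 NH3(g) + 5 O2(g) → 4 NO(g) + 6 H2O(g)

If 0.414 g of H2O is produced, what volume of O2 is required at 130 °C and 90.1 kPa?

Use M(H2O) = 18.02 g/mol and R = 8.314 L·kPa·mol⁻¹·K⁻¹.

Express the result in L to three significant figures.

n(H2O) = 0.4140 / 18.02 = 0.02297 mol
n(O2) = (5/6) × 0.02297 = 0.01914 mol
V = nRT/P = 0.01914 × 8.314 × 403.15 / 90.1 = 0.7120 L

0.712 L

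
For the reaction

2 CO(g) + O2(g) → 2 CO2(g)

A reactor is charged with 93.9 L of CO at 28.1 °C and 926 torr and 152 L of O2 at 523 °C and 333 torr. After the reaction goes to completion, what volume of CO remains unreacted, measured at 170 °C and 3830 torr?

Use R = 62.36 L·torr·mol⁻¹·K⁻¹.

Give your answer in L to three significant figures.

18.7 L

n(CO) = PV/RT = (926 × 93.9) / (62.36 × 301.25) = 4.629 mol
n(O2) = PV/RT = (333 × 152) / (62.36 × 796.15) = 1.019 mol
For 4.629 mol CO, stoichiometry requires (1/2) × 4.629 = 2.314 mol O2; 1.019 mol is available, so O2 is limiting.
n(CO) consumed = (2/1) × 1.019 = 2.038 mol; remaining = 4.629 − 2.038 = 2.591 mol
V(CO) = nRT/P = 2.591 × 62.36 × 443.15 / 3830 = 18.70 L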